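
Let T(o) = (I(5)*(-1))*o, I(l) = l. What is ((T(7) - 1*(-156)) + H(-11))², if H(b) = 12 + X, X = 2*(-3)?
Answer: 16129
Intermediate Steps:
X = -6
H(b) = 6 (H(b) = 12 - 6 = 6)
T(o) = -5*o (T(o) = (5*(-1))*o = -5*o)
((T(7) - 1*(-156)) + H(-11))² = ((-5*7 - 1*(-156)) + 6)² = ((-35 + 156) + 6)² = (121 + 6)² = 127² = 16129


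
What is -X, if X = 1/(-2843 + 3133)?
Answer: -1/290 ≈ -0.0034483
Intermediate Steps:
X = 1/290 ≈ 0.0034483
-X = -1*1/290 = -1/290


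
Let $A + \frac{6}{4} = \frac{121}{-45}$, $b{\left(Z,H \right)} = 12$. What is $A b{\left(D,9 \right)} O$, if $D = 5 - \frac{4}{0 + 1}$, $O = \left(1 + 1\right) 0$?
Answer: $0$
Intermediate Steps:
$O = 0$ ($O = 2 \cdot 0 = 0$)
$D = 1$ ($D = 5 - \frac{4}{1} = 5 - 4 = 1$)
$A = - \frac{377}{90}$ ($A = - \frac{3}{2} + \frac{121}{-45} = - \frac{3}{2} + 121 \left(- \frac{1}{45}\right) = - \frac{3}{2} - \frac{121}{45} = - \frac{377}{90} \approx -4.1889$)
$A b{\left(D,9 \right)} O = \left(- \frac{377}{90}\right) 12 \cdot 0 = \left(- \frac{754}{15}\right) 0 = 0$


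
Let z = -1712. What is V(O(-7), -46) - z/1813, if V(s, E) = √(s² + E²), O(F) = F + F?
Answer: 1712/1813 + 34*√2 ≈ 49.028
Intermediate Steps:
O(F) = 2*F
V(s, E) = √(E² + s²)
V(O(-7), -46) - z/1813 = √((-46)² + (2*(-7))²) - (-1712)/1813 = √(2116 + (-14)²) - (-1712)/1813 = √(2116 + 196) - 1*(-1712/1813) = √2312 + 1712/1813 = 34*√2 + 1712/1813 = 1712/1813 + 34*√2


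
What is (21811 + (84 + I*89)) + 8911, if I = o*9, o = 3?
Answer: 33209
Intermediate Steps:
I = 27 (I = 3*9 = 27)
(21811 + (84 + I*89)) + 8911 = (21811 + (84 + 27*89)) + 8911 = (21811 + (84 + 2403)) + 8911 = (21811 + 2487) + 8911 = 24298 + 8911 = 33209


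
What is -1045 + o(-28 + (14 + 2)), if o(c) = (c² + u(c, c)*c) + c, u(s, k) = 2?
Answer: -937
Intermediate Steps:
o(c) = c² + 3*c (o(c) = (c² + 2*c) + c = c² + 3*c)
-1045 + o(-28 + (14 + 2)) = -1045 + (-28 + (14 + 2))*(3 + (-28 + (14 + 2))) = -1045 + (-28 + 16)*(3 + (-28 + 16)) = -1045 - 12*(3 - 12) = -1045 - 12*(-9) = -1045 + 108 = -937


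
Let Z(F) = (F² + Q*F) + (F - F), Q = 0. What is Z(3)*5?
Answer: 45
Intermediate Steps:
Z(F) = F² (Z(F) = (F² + 0*F) + (F - F) = (F² + 0) + 0 = F² + 0 = F²)
Z(3)*5 = 3²*5 = 9*5 = 45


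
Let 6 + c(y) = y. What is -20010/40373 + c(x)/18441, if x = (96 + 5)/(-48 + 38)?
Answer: -3696544153/7445184930 ≈ -0.49650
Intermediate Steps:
x = -101/10 (x = 101/(-10) = 101*(-⅒) = -101/10 ≈ -10.100)
c(y) = -6 + y
-20010/40373 + c(x)/18441 = -20010/40373 + (-6 - 101/10)/18441 = -20010*1/40373 - 161/10*1/18441 = -20010/40373 - 161/184410 = -3696544153/7445184930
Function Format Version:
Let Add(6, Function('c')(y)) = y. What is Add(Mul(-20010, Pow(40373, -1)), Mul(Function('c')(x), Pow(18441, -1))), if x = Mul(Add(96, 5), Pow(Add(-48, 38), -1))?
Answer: Rational(-3696544153, 7445184930) ≈ -0.49650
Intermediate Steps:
x = Rational(-101, 10) (x = Mul(101, Pow(-10, -1)) = Mul(101, Rational(-1, 10)) = Rational(-101, 10) ≈ -10.100)
Function('c')(y) = Add(-6, y)
Add(Mul(-20010, Pow(40373, -1)), Mul(Function('c')(x), Pow(18441, -1))) = Add(Mul(-20010, Pow(40373, -1)), Mul(Add(-6, Rational(-101, 10)), Pow(18441, -1))) = Add(Mul(-20010, Rational(1, 40373)), Mul(Rational(-161, 10), Rational(1, 18441))) = Add(Rational(-20010, 40373), Rational(-161, 184410)) = Rational(-3696544153, 7445184930)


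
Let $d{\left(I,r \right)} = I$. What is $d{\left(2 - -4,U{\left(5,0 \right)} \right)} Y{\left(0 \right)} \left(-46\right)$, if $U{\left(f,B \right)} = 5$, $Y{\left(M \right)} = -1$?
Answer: $276$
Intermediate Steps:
$d{\left(2 - -4,U{\left(5,0 \right)} \right)} Y{\left(0 \right)} \left(-46\right) = \left(2 - -4\right) \left(-1\right) \left(-46\right) = \left(2 + 4\right) \left(-1\right) \left(-46\right) = 6 \left(-1\right) \left(-46\right) = \left(-6\right) \left(-46\right) = 276$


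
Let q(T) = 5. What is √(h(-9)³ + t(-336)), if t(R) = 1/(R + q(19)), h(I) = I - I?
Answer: I*√331/331 ≈ 0.054965*I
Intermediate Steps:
h(I) = 0
t(R) = 1/(5 + R) (t(R) = 1/(R + 5) = 1/(5 + R))
√(h(-9)³ + t(-336)) = √(0³ + 1/(5 - 336)) = √(0 + 1/(-331)) = √(0 - 1/331) = √(-1/331) = I*√331/331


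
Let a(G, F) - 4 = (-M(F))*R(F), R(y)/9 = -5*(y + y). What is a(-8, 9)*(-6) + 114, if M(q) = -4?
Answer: 19530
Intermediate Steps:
R(y) = -90*y (R(y) = 9*(-5*(y + y)) = 9*(-10*y) = -90*y)
a(G, F) = 4 - 360*F (a(G, F) = 4 + (-1*(-4))*(-90*F) = 4 + 4*(-90*F) = 4 - 360*F)
a(-8, 9)*(-6) + 114 = (4 - 360*9)*(-6) + 114 = (4 - 3240)*(-6) + 114 = -3236*(-6) + 114 = 19416 + 114 = 19530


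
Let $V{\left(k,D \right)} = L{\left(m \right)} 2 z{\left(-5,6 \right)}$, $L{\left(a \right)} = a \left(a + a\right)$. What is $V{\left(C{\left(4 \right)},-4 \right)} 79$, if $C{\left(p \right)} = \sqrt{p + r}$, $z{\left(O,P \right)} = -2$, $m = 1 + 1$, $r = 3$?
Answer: $-2528$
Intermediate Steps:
$m = 2$
$C{\left(p \right)} = \sqrt{3 + p}$ ($C{\left(p \right)} = \sqrt{p + 3} = \sqrt{3 + p}$)
$L{\left(a \right)} = 2 a^{2}$ ($L{\left(a \right)} = a 2 a = 2 a^{2}$)
$V{\left(k,D \right)} = -32$ ($V{\left(k,D \right)} = 2 \cdot 2^{2} \cdot 2 \left(-2\right) = 2 \cdot 4 \cdot 2 \left(-2\right) = 8 \cdot 2 \left(-2\right) = 16 \left(-2\right) = -32$)
$V{\left(C{\left(4 \right)},-4 \right)} 79 = \left(-32\right) 79 = -2528$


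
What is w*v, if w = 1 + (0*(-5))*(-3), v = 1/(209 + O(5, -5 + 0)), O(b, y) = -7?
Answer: 1/202 ≈ 0.0049505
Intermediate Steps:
v = 1/202 (v = 1/(209 - 7) = 1/202 ≈ 0.0049505)
w = 1 (w = 1 + 0*(-3) = 1 + 0 = 1)
w*v = 1*(1/202) = 1/202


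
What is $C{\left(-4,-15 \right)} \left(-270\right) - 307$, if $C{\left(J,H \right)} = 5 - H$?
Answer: $-5707$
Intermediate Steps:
$C{\left(-4,-15 \right)} \left(-270\right) - 307 = \left(5 - -15\right) \left(-270\right) - 307 = \left(5 + 15\right) \left(-270\right) - 307 = 20 \left(-270\right) - 307 = -5400 - 307 = -5707$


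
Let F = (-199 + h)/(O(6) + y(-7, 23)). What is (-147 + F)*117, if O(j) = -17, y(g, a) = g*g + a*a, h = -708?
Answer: -3251586/187 ≈ -17388.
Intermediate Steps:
y(g, a) = a² + g² (y(g, a) = g² + a² = a² + g²)
F = -907/561 (F = (-199 - 708)/(-17 + (23² + (-7)²)) = -907/(-17 + (529 + 49)) = -907/(-17 + 578) = -907/561 ≈ -1.6168)
(-147 + F)*117 = (-147 - 907/561)*117 = -83374/561*117 = -3251586/187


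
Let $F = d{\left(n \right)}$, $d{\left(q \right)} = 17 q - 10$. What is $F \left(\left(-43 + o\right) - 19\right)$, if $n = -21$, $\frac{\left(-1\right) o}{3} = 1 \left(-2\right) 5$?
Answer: $11744$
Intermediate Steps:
$o = 30$ ($o = - 3 \cdot 1 \left(-2\right) 5 = - 3 \left(\left(-2\right) 5\right) = \left(-3\right) \left(-10\right) = 30$)
$d{\left(q \right)} = -10 + 17 q$
$F = -367$ ($F = -10 + 17 \left(-21\right) = -10 - 357 = -367$)
$F \left(\left(-43 + o\right) - 19\right) = - 367 \left(\left(-43 + 30\right) - 19\right) = - 367 \left(-13 + \left(-125 + 106\right)\right) = - 367 \left(-13 - 19\right) = \left(-367\right) \left(-32\right) = 11744$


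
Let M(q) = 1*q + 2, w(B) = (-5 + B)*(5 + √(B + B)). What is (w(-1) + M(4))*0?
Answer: 0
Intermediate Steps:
w(B) = (-5 + B)*(5 + √2*√B) (w(B) = (-5 + B)*(5 + √(2*B)) = (-5 + B)*(5 + √2*√B))
M(q) = 2 + q (M(q) = q + 2 = 2 + q)
(w(-1) + M(4))*0 = ((-25 + 5*(-1) + √2*(-1)^(3/2) - 5*√2*√(-1)) + (2 + 4))*0 = ((-25 - 5 + √2*(-I) - 5*√2*I) + 6)*0 = ((-25 - 5 - I*√2 - 5*I*√2) + 6)*0 = ((-30 - 6*I*√2) + 6)*0 = (-24 - 6*I*√2)*0 = 0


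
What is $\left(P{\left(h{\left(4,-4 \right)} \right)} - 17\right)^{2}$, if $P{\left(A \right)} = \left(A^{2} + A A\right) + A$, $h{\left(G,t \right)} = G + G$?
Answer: $14161$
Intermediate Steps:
$h{\left(G,t \right)} = 2 G$
$P{\left(A \right)} = A + 2 A^{2}$ ($P{\left(A \right)} = \left(A^{2} + A^{2}\right) + A = 2 A^{2} + A = A + 2 A^{2}$)
$\left(P{\left(h{\left(4,-4 \right)} \right)} - 17\right)^{2} = \left(2 \cdot 4 \left(1 + 2 \cdot 2 \cdot 4\right) - 17\right)^{2} = \left(8 \left(1 + 2 \cdot 8\right) - 17\right)^{2} = \left(8 \left(1 + 16\right) - 17\right)^{2} = \left(8 \cdot 17 - 17\right)^{2} = \left(136 - 17\right)^{2} = 119^{2} = 14161$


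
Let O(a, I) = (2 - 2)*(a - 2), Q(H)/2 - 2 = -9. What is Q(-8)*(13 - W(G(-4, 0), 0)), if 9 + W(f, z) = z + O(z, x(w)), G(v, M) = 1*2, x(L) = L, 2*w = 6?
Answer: -308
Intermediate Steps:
w = 3 (w = (½)*6 = 3)
Q(H) = -14 (Q(H) = 4 + 2*(-9) = 4 - 18 = -14)
O(a, I) = 0 (O(a, I) = 0*(-2 + a) = 0)
G(v, M) = 2
W(f, z) = -9 + z (W(f, z) = -9 + (z + 0) = -9 + z)
Q(-8)*(13 - W(G(-4, 0), 0)) = -14*(13 - (-9 + 0)) = -14*(13 - 1*(-9)) = -14*(13 + 9) = -14*22 = -308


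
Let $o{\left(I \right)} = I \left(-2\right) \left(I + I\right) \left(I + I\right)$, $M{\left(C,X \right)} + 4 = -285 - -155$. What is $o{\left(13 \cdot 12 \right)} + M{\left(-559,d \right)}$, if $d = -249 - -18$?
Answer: $-30371462$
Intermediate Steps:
$d = -231$ ($d = -249 + 18 = -231$)
$M{\left(C,X \right)} = -134$ ($M{\left(C,X \right)} = -4 - 130 = -134$)
$o{\left(I \right)} = - 8 I^{3}$ ($o{\left(I \right)} = - 2 I 2 I 2 I = - 2 I 4 I^{2} = - 8 I^{3}$)
$o{\left(13 \cdot 12 \right)} + M{\left(-559,d \right)} = - 8 \left(13 \cdot 12\right)^{3} - 134 = - 8 \cdot 156^{3} - 134 = \left(-8\right) 3796416 - 134 = -30371328 - 134 = -30371462$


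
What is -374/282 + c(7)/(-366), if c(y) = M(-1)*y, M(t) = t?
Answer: -7495/5734 ≈ -1.3071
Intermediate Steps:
c(y) = -y
-374/282 + c(7)/(-366) = -374/282 - 1*7/(-366) = -374*1/282 - 7*(-1/366) = -187/141 + 7/366 = -7495/5734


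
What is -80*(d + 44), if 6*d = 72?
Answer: -4480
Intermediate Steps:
d = 12 (d = (⅙)*72 = 12)
-80*(d + 44) = -80*(12 + 44) = -80*56 = -4480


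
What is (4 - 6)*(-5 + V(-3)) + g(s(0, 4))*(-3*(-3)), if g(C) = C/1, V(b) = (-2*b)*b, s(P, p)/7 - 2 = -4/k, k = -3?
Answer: 256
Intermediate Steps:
s(P, p) = 70/3 (s(P, p) = 14 + 7*(-4/(-3)) = 14 + 7*(-4*(-1/3)) = 14 + 7*(4/3) = 14 + 28/3 = 70/3)
V(b) = -2*b**2
g(C) = C (g(C) = C*1 = C)
(4 - 6)*(-5 + V(-3)) + g(s(0, 4))*(-3*(-3)) = (4 - 6)*(-5 - 2*(-3)**2) + 70*(-3*(-3))/3 = -2*(-5 - 2*9) + (70/3)*9 = -2*(-5 - 18) + 210 = -2*(-23) + 210 = 46 + 210 = 256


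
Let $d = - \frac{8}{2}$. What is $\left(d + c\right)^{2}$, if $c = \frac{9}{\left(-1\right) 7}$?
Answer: $\frac{1369}{49} \approx 27.939$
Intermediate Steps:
$c = - \frac{9}{7}$ ($c = \frac{9}{-7} = 9 \left(- \frac{1}{7}\right) = - \frac{9}{7} \approx -1.2857$)
$d = -4$ ($d = \left(-8\right) \frac{1}{2} = -4$)
$\left(d + c\right)^{2} = \left(-4 - \frac{9}{7}\right)^{2} = \left(- \frac{37}{7}\right)^{2} = \frac{1369}{49}$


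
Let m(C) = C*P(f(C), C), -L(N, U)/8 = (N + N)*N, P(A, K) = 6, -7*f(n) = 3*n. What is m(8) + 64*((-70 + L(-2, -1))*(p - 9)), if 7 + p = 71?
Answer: -471632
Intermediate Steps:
p = 64 (p = -7 + 71 = 64)
f(n) = -3*n/7
L(N, U) = -16*N² (L(N, U) = -8*(N + N)*N = -8*2*N*N = -16*N²)
m(C) = 6*C (m(C) = C*6 = 6*C)
m(8) + 64*((-70 + L(-2, -1))*(p - 9)) = 6*8 + 64*((-70 - 16*(-2)²)*(64 - 9)) = 48 + 64*((-70 - 16*4)*55) = 48 + 64*((-70 - 64)*55) = 48 + 64*(-134*55) = 48 + 64*(-7370) = 48 - 471680 = -471632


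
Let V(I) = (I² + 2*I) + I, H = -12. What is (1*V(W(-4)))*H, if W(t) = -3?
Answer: 0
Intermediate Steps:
V(I) = I² + 3*I
(1*V(W(-4)))*H = (1*(-3*(3 - 3)))*(-12) = (1*(-3*0))*(-12) = (1*0)*(-12) = 0*(-12) = 0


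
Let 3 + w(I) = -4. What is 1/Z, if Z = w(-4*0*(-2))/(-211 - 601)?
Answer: 116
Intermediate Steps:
w(I) = -7 (w(I) = -3 - 4 = -7)
Z = 1/116 (Z = -7/(-211 - 601) = -7/(-812) = -7*(-1/812) = 1/116 ≈ 0.0086207)
1/Z = 1/(1/116) = 116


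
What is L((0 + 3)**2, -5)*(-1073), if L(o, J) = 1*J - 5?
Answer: 10730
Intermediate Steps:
L(o, J) = -5 + J (L(o, J) = J - 5 = -5 + J)
L((0 + 3)**2, -5)*(-1073) = (-5 - 5)*(-1073) = -10*(-1073) = 10730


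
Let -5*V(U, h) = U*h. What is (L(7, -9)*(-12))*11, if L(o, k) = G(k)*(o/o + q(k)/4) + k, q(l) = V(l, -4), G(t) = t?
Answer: 1188/5 ≈ 237.60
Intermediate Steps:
V(U, h) = -U*h/5
q(l) = 4*l/5 (q(l) = -1/5*l*(-4) = 4*l/5)
L(o, k) = k + k*(1 + k/5) (L(o, k) = k*(o/o + (4*k/5)/4) + k = k*(1 + (4*k/5)*(1/4)) + k = k*(1 + k/5) + k = k + k*(1 + k/5))
(L(7, -9)*(-12))*11 = (((1/5)*(-9)*(10 - 9))*(-12))*11 = (((1/5)*(-9)*1)*(-12))*11 = -9/5*(-12)*11 = (108/5)*11 = 1188/5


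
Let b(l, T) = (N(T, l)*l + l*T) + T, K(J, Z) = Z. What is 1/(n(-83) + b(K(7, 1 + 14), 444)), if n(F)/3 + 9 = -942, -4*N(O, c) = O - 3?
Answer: 4/10389 ≈ 0.00038502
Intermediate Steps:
N(O, c) = ¾ - O/4 (N(O, c) = -(O - 3)/4 = -(-3 + O)/4 = ¾ - O/4)
n(F) = -2853 (n(F) = -27 + 3*(-942) = -27 - 2826 = -2853)
b(l, T) = T + T*l + l*(¾ - T/4) (b(l, T) = ((¾ - T/4)*l + l*T) + T = (l*(¾ - T/4) + T*l) + T = (T*l + l*(¾ - T/4)) + T = T + T*l + l*(¾ - T/4))
1/(n(-83) + b(K(7, 1 + 14), 444)) = 1/(-2853 + (444 + 444*(1 + 14) - (1 + 14)*(-3 + 444)/4)) = 1/(-2853 + (444 + 444*15 - ¼*15*441)) = 1/(-2853 + (444 + 6660 - 6615/4)) = 1/(-2853 + 21801/4) = 1/(10389/4) = 4/10389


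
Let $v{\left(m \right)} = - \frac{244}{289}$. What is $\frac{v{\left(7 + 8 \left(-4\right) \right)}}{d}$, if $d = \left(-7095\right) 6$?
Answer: $\frac{122}{6151365} \approx 1.9833 \cdot 10^{-5}$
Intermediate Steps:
$d = -42570$
$v{\left(m \right)} = - \frac{244}{289}$ ($v{\left(m \right)} = \left(-244\right) \frac{1}{289} = - \frac{244}{289}$)
$\frac{v{\left(7 + 8 \left(-4\right) \right)}}{d} = - \frac{244}{289 \left(-42570\right)} = \left(- \frac{244}{289}\right) \left(- \frac{1}{42570}\right) = \frac{122}{6151365}$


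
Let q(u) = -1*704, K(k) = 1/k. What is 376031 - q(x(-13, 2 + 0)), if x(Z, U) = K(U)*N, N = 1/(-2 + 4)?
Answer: 376735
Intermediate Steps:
N = 1/2 ≈ 0.50000
x(Z, U) = 1/(2*U) (x(Z, U) = (1/2)/U = 1/(2*U))
q(u) = -704
376031 - q(x(-13, 2 + 0)) = 376031 - 1*(-704) = 376031 + 704 = 376735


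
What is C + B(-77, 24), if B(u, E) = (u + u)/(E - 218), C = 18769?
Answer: 1820670/97 ≈ 18770.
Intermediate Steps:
B(u, E) = 2*u/(-218 + E) (B(u, E) = (2*u)/(-218 + E) = 2*u/(-218 + E))
C + B(-77, 24) = 18769 + 2*(-77)/(-218 + 24) = 18769 + 2*(-77)/(-194) = 18769 + 2*(-77)*(-1/194) = 18769 + 77/97 = 1820670/97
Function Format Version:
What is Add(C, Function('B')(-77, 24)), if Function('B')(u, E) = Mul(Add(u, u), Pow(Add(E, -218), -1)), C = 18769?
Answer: Rational(1820670, 97) ≈ 18770.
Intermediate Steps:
Function('B')(u, E) = Mul(2, u, Pow(Add(-218, E), -1)) (Function('B')(u, E) = Mul(Mul(2, u), Pow(Add(-218, E), -1)) = Mul(2, u, Pow(Add(-218, E), -1)))
Add(C, Function('B')(-77, 24)) = Add(18769, Mul(2, -77, Pow(Add(-218, 24), -1))) = Add(18769, Mul(2, -77, Pow(-194, -1))) = Add(18769, Mul(2, -77, Rational(-1, 194))) = Add(18769, Rational(77, 97)) = Rational(1820670, 97)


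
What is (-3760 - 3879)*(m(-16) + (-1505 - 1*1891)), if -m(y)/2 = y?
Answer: 25697596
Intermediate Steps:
m(y) = -2*y
(-3760 - 3879)*(m(-16) + (-1505 - 1*1891)) = (-3760 - 3879)*(-2*(-16) + (-1505 - 1*1891)) = -7639*(32 + (-1505 - 1891)) = -7639*(32 - 3396) = -7639*(-3364) = 25697596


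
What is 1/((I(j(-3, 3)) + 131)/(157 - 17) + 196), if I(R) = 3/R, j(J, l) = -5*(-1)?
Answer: 50/9847 ≈ 0.0050777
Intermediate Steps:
j(J, l) = 5
1/((I(j(-3, 3)) + 131)/(157 - 17) + 196) = 1/((3/5 + 131)/(157 - 17) + 196) = 1/((3*(⅕) + 131)/140 + 196) = 1/((⅗ + 131)*(1/140) + 196) = 1/((658/5)*(1/140) + 196) = 1/(47/50 + 196) = 1/(9847/50) = 50/9847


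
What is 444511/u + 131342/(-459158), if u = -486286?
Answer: -133985278775/111641053594 ≈ -1.2001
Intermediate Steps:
444511/u + 131342/(-459158) = 444511/(-486286) + 131342/(-459158) = 444511*(-1/486286) + 131342*(-1/459158) = -444511/486286 - 65671/229579 = -133985278775/111641053594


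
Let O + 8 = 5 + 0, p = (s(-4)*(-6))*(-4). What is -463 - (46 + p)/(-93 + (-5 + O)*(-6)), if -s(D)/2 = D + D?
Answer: -4081/9 ≈ -453.44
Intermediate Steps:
s(D) = -4*D (s(D) = -2*(D + D) = -4*D)
p = 384 (p = (-4*(-4)*(-6))*(-4) = (16*(-6))*(-4) = -96*(-4) = 384)
O = -3 (O = -8 + (5 + 0) = -8 + 5 = -3)
-463 - (46 + p)/(-93 + (-5 + O)*(-6)) = -463 - (46 + 384)/(-93 + (-5 - 3)*(-6)) = -463 - 430/(-93 - 8*(-6)) = -463 - 430/(-93 + 48) = -463 - 430/(-45) = -463 - 430*(-1)/45 = -463 - 1*(-86/9) = -463 + 86/9 = -4081/9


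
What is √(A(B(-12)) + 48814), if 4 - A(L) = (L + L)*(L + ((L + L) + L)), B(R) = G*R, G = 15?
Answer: I*√210382 ≈ 458.67*I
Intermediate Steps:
B(R) = 15*R
A(L) = 4 - 8*L² (A(L) = 4 - (L + L)*(L + ((L + L) + L)) = 4 - 2*L*(L + (2*L + L)) = 4 - 2*L*(L + 3*L) = 4 - 2*L*4*L = 4 - 8*L²)
√(A(B(-12)) + 48814) = √((4 - 8*(15*(-12))²) + 48814) = √((4 - 8*(-180)²) + 48814) = √((4 - 8*32400) + 48814) = √((4 - 259200) + 48814) = √(-259196 + 48814) = √(-210382) = I*√210382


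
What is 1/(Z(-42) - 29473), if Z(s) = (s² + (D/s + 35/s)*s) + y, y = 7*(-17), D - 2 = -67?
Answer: -1/27858 ≈ -3.5896e-5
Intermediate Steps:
D = -65 (D = 2 - 67 = -65)
y = -119
Z(s) = -149 + s² (Z(s) = (s² + (-65/s + 35/s)*s) - 119 = (s² + (-30/s)*s) - 119 = (s² - 30) - 119 = (-30 + s²) - 119 = -149 + s²)
1/(Z(-42) - 29473) = 1/((-149 + (-42)²) - 29473) = 1/((-149 + 1764) - 29473) = 1/(1615 - 29473) = 1/(-27858) = -1/27858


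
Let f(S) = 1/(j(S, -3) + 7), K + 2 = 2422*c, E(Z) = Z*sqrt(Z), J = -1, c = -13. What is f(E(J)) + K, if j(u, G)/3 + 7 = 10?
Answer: -503807/16 ≈ -31488.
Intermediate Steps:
j(u, G) = 9 (j(u, G) = -21 + 3*10 = -21 + 30 = 9)
E(Z) = Z**(3/2)
K = -31488 (K = -2 + 2422*(-13) = -2 - 31486 = -31488)
f(S) = 1/16 (f(S) = 1/(9 + 7) = 1/16)
f(E(J)) + K = 1/16 - 31488 = -503807/16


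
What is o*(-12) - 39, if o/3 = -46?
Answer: 1617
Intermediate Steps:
o = -138 (o = 3*(-46) = -138)
o*(-12) - 39 = -138*(-12) - 39 = 1656 - 39 = 1617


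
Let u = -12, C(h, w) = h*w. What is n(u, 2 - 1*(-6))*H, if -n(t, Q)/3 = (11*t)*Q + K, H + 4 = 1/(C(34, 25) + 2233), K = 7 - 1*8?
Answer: -39101601/3083 ≈ -12683.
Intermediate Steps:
K = -1 (K = 7 - 8 = -1)
H = -12331/3083 (H = -4 + 1/(34*25 + 2233) = -4 + 1/(850 + 2233) = -4 + 1/3083 = -12331/3083 ≈ -3.9997)
n(t, Q) = 3 - 33*Q*t (n(t, Q) = -3*((11*t)*Q - 1) = -3*(11*Q*t - 1) = -3*(-1 + 11*Q*t) = 3 - 33*Q*t)
n(u, 2 - 1*(-6))*H = (3 - 33*(2 - 1*(-6))*(-12))*(-12331/3083) = (3 - 33*(2 + 6)*(-12))*(-12331/3083) = (3 - 33*8*(-12))*(-12331/3083) = (3 + 3168)*(-12331/3083) = 3171*(-12331/3083) = -39101601/3083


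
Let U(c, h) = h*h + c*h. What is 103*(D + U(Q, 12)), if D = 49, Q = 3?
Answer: 23587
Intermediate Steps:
U(c, h) = h² + c*h
103*(D + U(Q, 12)) = 103*(49 + 12*(3 + 12)) = 103*(49 + 12*15) = 103*(49 + 180) = 103*229 = 23587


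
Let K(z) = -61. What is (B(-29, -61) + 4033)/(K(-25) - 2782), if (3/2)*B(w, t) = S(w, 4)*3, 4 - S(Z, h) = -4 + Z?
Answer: -4107/2843 ≈ -1.4446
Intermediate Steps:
S(Z, h) = 8 - Z (S(Z, h) = 4 - (-4 + Z) = 4 + (4 - Z) = 8 - Z)
B(w, t) = 16 - 2*w (B(w, t) = 2*((8 - w)*3)/3 = 2*(24 - 3*w)/3 = 16 - 2*w)
(B(-29, -61) + 4033)/(K(-25) - 2782) = ((16 - 2*(-29)) + 4033)/(-61 - 2782) = ((16 + 58) + 4033)/(-2843) = (74 + 4033)*(-1/2843) = 4107*(-1/2843) = -4107/2843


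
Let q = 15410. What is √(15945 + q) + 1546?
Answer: 1546 + √31355 ≈ 1723.1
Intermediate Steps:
√(15945 + q) + 1546 = √(15945 + 15410) + 1546 = √31355 + 1546 = 1546 + √31355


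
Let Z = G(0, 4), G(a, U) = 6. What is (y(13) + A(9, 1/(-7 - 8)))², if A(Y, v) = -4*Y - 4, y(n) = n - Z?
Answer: 1089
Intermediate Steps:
Z = 6
y(n) = -6 + n (y(n) = n - 1*6 = n - 6 = -6 + n)
A(Y, v) = -4 - 4*Y
(y(13) + A(9, 1/(-7 - 8)))² = ((-6 + 13) + (-4 - 4*9))² = (7 + (-4 - 36))² = (7 - 40)² = (-33)² = 1089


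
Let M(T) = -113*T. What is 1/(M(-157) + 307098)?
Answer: 1/324839 ≈ 3.0784e-6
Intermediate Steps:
1/(M(-157) + 307098) = 1/(-113*(-157) + 307098) = 1/(17741 + 307098) = 1/324839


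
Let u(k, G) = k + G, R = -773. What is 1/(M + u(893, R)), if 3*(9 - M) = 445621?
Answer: -3/445234 ≈ -6.7380e-6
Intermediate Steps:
u(k, G) = G + k
M = -445594/3 (M = 9 - ⅓*445621 = 9 - 445621/3 = -445594/3 ≈ -1.4853e+5)
1/(M + u(893, R)) = 1/(-445594/3 + (-773 + 893)) = 1/(-445594/3 + 120) = 1/(-445234/3) = -3/445234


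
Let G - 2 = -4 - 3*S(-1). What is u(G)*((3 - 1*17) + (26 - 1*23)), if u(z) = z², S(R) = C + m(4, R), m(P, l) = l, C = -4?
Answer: -1859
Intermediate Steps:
S(R) = -4 + R
G = 13 (G = 2 + (-4 - 3*(-4 - 1)) = 2 + (-4 - 3*(-5)) = 2 + (-4 + 15) = 2 + 11 = 13)
u(G)*((3 - 1*17) + (26 - 1*23)) = 13²*((3 - 1*17) + (26 - 1*23)) = 169*((3 - 17) + (26 - 23)) = 169*(-14 + 3) = 169*(-11) = -1859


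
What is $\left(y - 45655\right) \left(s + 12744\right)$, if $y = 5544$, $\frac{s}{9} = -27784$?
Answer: $9518821632$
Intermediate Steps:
$s = -250056$ ($s = 9 \left(-27784\right) = -250056$)
$\left(y - 45655\right) \left(s + 12744\right) = \left(5544 - 45655\right) \left(-250056 + 12744\right) = \left(-40111\right) \left(-237312\right) = 9518821632$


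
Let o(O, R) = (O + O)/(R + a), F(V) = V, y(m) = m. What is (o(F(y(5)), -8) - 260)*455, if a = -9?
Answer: -2015650/17 ≈ -1.1857e+5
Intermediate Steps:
o(O, R) = 2*O/(-9 + R) (o(O, R) = (O + O)/(R - 9) = (2*O)/(-9 + R) = 2*O/(-9 + R))
(o(F(y(5)), -8) - 260)*455 = (2*5/(-9 - 8) - 260)*455 = (2*5/(-17) - 260)*455 = (2*5*(-1/17) - 260)*455 = (-10/17 - 260)*455 = -4430/17*455 = -2015650/17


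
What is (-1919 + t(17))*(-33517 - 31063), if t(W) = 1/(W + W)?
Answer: 2106761050/17 ≈ 1.2393e+8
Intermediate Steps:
t(W) = 1/(2*W)
(-1919 + t(17))*(-33517 - 31063) = (-1919 + (½)/17)*(-33517 - 31063) = (-1919 + (½)*(1/17))*(-64580) = (-1919 + 1/34)*(-64580) = -65245/34*(-64580) = 2106761050/17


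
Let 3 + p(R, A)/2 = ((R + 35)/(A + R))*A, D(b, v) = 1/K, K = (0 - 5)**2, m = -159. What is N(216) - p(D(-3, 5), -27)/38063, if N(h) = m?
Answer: -2039551359/12827231 ≈ -159.00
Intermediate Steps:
N(h) = -159
K = 25 (K = (-5)**2 = 25)
D(b, v) = 1/25
p(R, A) = -6 + 2*A*(35 + R)/(A + R) (p(R, A) = -6 + 2*(((R + 35)/(A + R))*A) = -6 + 2*(((35 + R)/(A + R))*A) = -6 + 2*(A*(35 + R)/(A + R)) = -6 + 2*A*(35 + R)/(A + R))
N(216) - p(D(-3, 5), -27)/38063 = -159 - 2*(-3*1/25 + 32*(-27) - 27*1/25)/(-27 + 1/25)/38063 = -159 - 2*(-3/25 - 864 - 27/25)/(-674/25)/38063 = -159 - 2*(-25/674)*(-4326/5)/38063 = -159 - 21630/(337*38063) = -159 - 1*21630/12827231 = -159 - 21630/12827231 = -2039551359/12827231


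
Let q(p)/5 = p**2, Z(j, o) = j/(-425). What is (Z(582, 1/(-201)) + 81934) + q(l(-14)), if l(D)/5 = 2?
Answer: 35033868/425 ≈ 82433.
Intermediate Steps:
Z(j, o) = -j/425 (Z(j, o) = j*(-1/425) = -j/425)
l(D) = 10 (l(D) = 5*2 = 10)
q(p) = 5*p**2
(Z(582, 1/(-201)) + 81934) + q(l(-14)) = (-1/425*582 + 81934) + 5*10**2 = (-582/425 + 81934) + 5*100 = 34821368/425 + 500 = 35033868/425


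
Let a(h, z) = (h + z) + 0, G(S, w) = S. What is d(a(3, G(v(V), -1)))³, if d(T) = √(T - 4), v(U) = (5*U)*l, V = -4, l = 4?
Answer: -729*I ≈ -729.0*I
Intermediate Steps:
v(U) = 20*U (v(U) = (5*U)*4 = 20*U)
a(h, z) = h + z
d(T) = √(-4 + T)
d(a(3, G(v(V), -1)))³ = (√(-4 + (3 + 20*(-4))))³ = (√(-4 + (3 - 80)))³ = (√(-4 - 77))³ = (√(-81))³ = (9*I)³ = -729*I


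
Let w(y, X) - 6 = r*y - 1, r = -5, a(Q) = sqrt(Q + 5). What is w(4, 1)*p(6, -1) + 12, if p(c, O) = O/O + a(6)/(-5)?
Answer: -3 + 3*sqrt(11) ≈ 6.9499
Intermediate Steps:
a(Q) = sqrt(5 + Q)
w(y, X) = 5 - 5*y (w(y, X) = 6 + (-5*y - 1) = 6 + (-1 - 5*y) = 5 - 5*y)
p(c, O) = 1 - sqrt(11)/5 (p(c, O) = O/O + sqrt(5 + 6)/(-5) = 1 + sqrt(11)*(-1/5) = 1 - sqrt(11)/5)
w(4, 1)*p(6, -1) + 12 = (5 - 5*4)*(1 - sqrt(11)/5) + 12 = (5 - 20)*(1 - sqrt(11)/5) + 12 = -15*(1 - sqrt(11)/5) + 12 = (-15 + 3*sqrt(11)) + 12 = -3 + 3*sqrt(11)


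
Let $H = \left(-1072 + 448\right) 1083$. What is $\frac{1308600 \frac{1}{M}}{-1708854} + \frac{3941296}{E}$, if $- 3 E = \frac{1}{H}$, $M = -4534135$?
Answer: $\frac{2063723477838066909909348}{258272491043} \approx 7.9905 \cdot 10^{12}$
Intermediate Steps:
$H = -675792$ ($H = \left(-624\right) 1083 = -675792$)
$E = \frac{1}{2027376}$ ($E = - \frac{1}{3 \left(-675792\right)} = \left(- \frac{1}{3}\right) \left(- \frac{1}{675792}\right) = \frac{1}{2027376} \approx 4.9325 \cdot 10^{-7}$)
$\frac{1308600 \frac{1}{M}}{-1708854} + \frac{3941296}{E} = \frac{1308600 \frac{1}{-4534135}}{-1708854} + 3941296 \frac{1}{\frac{1}{2027376}} = 1308600 \left(- \frac{1}{4534135}\right) \left(- \frac{1}{1708854}\right) + 3941296 \cdot 2027376 = \left(- \frac{261720}{906827}\right) \left(- \frac{1}{1708854}\right) + 7990488919296 = \frac{43620}{258272491043} + 7990488919296 = \frac{2063723477838066909909348}{258272491043}$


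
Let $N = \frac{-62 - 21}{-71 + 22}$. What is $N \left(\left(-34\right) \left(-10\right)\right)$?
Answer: $\frac{28220}{49} \approx 575.92$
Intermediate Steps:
$N = \frac{83}{49}$ ($N = - \frac{83}{-49} = \left(-83\right) \left(- \frac{1}{49}\right) = \frac{83}{49} \approx 1.6939$)
$N \left(\left(-34\right) \left(-10\right)\right) = \frac{83 \left(\left(-34\right) \left(-10\right)\right)}{49} = \frac{83}{49} \cdot 340 = \frac{28220}{49}$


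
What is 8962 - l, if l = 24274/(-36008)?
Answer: 161363985/18004 ≈ 8962.7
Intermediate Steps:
l = -12137/18004 (l = 24274*(-1/36008) = -12137/18004 ≈ -0.67413)
8962 - l = 8962 - 1*(-12137/18004) = 8962 + 12137/18004 = 161363985/18004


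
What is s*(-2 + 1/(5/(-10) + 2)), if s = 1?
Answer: -4/3 ≈ -1.3333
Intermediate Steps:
s*(-2 + 1/(5/(-10) + 2)) = 1*(-2 + 1/(5/(-10) + 2)) = 1*(-2 + 1/(5*(-⅒) + 2)) = 1*(-2 + 1/(-½ + 2)) = 1*(-2 + 1/(3/2)) = 1*(-2 + ⅔) = 1*(-4/3) = -4/3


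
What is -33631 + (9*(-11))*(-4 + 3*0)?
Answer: -33235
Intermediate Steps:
-33631 + (9*(-11))*(-4 + 3*0) = -33631 - 99*(-4 + 0) = -33631 - 99*(-4) = -33631 + 396 = -33235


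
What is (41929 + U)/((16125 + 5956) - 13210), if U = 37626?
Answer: 79555/8871 ≈ 8.9680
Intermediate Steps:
(41929 + U)/((16125 + 5956) - 13210) = (41929 + 37626)/((16125 + 5956) - 13210) = 79555/(22081 - 13210) = 79555/8871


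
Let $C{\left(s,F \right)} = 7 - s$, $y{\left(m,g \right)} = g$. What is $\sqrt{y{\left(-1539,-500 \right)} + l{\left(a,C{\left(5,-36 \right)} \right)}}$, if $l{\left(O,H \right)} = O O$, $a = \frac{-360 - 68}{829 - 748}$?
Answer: $\frac{2 i \sqrt{774329}}{81} \approx 21.727 i$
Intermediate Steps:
$a = - \frac{428}{81} \approx -5.284$
$l{\left(O,H \right)} = O^{2}$
$\sqrt{y{\left(-1539,-500 \right)} + l{\left(a,C{\left(5,-36 \right)} \right)}} = \sqrt{-500 + \left(- \frac{428}{81}\right)^{2}} = \sqrt{-500 + \frac{183184}{6561}} = \sqrt{- \frac{3097316}{6561}} = \frac{2 i \sqrt{774329}}{81}$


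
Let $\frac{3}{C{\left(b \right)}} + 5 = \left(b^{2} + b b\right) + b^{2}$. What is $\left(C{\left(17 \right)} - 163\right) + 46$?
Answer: $- \frac{100851}{862} \approx -117.0$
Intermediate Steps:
$C{\left(b \right)} = \frac{3}{-5 + 3 b^{2}}$ ($C{\left(b \right)} = \frac{3}{-5 + \left(\left(b^{2} + b b\right) + b^{2}\right)} = \frac{3}{-5 + \left(\left(b^{2} + b^{2}\right) + b^{2}\right)} = \frac{3}{-5 + \left(2 b^{2} + b^{2}\right)} = \frac{3}{-5 + 3 b^{2}}$)
$\left(C{\left(17 \right)} - 163\right) + 46 = \left(\frac{3}{-5 + 3 \cdot 17^{2}} - 163\right) + 46 = \left(\frac{3}{-5 + 3 \cdot 289} - 163\right) + 46 = \left(\frac{3}{-5 + 867} - 163\right) + 46 = \left(\frac{3}{862} - 163\right) + 46 = - \frac{140503}{862} + 46 = - \frac{100851}{862}$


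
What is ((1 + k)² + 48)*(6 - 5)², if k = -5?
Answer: 64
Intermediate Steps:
((1 + k)² + 48)*(6 - 5)² = ((1 - 5)² + 48)*(6 - 5)² = ((-4)² + 48)*1² = (16 + 48)*1 = 64*1 = 64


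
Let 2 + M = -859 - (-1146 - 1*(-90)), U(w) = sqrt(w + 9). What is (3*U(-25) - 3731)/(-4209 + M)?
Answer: 3731/4014 - 2*I/669 ≈ 0.9295 - 0.0029895*I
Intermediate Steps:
U(w) = sqrt(9 + w)
M = 195 (M = -2 + (-859 - (-1146 - 1*(-90))) = -2 + (-859 - (-1146 + 90)) = -2 + (-859 - 1*(-1056)) = -2 + (-859 + 1056) = -2 + 197 = 195)
(3*U(-25) - 3731)/(-4209 + M) = (3*sqrt(9 - 25) - 3731)/(-4209 + 195) = (3*sqrt(-16) - 3731)/(-4014) = (3*(4*I) - 3731)*(-1/4014) = (12*I - 3731)*(-1/4014) = (-3731 + 12*I)*(-1/4014) = 3731/4014 - 2*I/669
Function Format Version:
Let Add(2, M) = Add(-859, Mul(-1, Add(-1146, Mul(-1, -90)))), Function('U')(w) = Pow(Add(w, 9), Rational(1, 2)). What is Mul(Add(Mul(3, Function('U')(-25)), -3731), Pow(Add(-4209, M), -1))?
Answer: Add(Rational(3731, 4014), Mul(Rational(-2, 669), I)) ≈ Add(0.92950, Mul(-0.0029895, I))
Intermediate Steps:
Function('U')(w) = Pow(Add(9, w), Rational(1, 2))
M = 195 (M = Add(-2, Add(-859, Mul(-1, Add(-1146, Mul(-1, -90))))) = Add(-2, Add(-859, Mul(-1, Add(-1146, 90)))) = Add(-2, Add(-859, Mul(-1, -1056))) = Add(-2, Add(-859, 1056)) = Add(-2, 197) = 195)
Mul(Add(Mul(3, Function('U')(-25)), -3731), Pow(Add(-4209, M), -1)) = Mul(Add(Mul(3, Pow(Add(9, -25), Rational(1, 2))), -3731), Pow(Add(-4209, 195), -1)) = Mul(Add(Mul(3, Pow(-16, Rational(1, 2))), -3731), Pow(-4014, -1)) = Mul(Add(Mul(3, Mul(4, I)), -3731), Rational(-1, 4014)) = Mul(Add(Mul(12, I), -3731), Rational(-1, 4014)) = Mul(Add(-3731, Mul(12, I)), Rational(-1, 4014)) = Add(Rational(3731, 4014), Mul(Rational(-2, 669), I))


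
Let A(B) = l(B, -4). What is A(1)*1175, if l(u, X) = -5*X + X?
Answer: 18800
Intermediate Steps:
l(u, X) = -4*X
A(B) = 16 (A(B) = -4*(-4) = 16)
A(1)*1175 = 16*1175 = 18800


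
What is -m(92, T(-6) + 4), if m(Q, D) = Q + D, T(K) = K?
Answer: -90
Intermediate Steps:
m(Q, D) = D + Q
-m(92, T(-6) + 4) = -((-6 + 4) + 92) = -(-2 + 92) = -1*90 = -90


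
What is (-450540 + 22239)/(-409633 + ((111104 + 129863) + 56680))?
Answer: 428301/111986 ≈ 3.8246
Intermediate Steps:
(-450540 + 22239)/(-409633 + ((111104 + 129863) + 56680)) = -428301/(-409633 + (240967 + 56680)) = -428301/(-409633 + 297647) = -428301/(-111986) = -428301*(-1/111986) = 428301/111986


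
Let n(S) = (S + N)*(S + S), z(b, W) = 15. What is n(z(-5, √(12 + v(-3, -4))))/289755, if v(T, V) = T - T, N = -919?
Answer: -1808/19317 ≈ -0.093596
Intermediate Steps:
v(T, V) = 0
n(S) = 2*S*(-919 + S) (n(S) = (S - 919)*(S + S) = (-919 + S)*(2*S) = 2*S*(-919 + S))
n(z(-5, √(12 + v(-3, -4))))/289755 = (2*15*(-919 + 15))/289755 = (2*15*(-904))*(1/289755) = -27120*1/289755 = -1808/19317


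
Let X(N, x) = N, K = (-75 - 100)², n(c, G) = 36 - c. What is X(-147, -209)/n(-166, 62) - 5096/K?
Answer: -112883/126250 ≈ -0.89412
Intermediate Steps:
K = 30625 (K = (-175)² = 30625)
X(-147, -209)/n(-166, 62) - 5096/K = -147/(36 - 1*(-166)) - 5096/30625 = -147/(36 + 166) - 5096*1/30625 = -147/202 - 104/625 = -112883/126250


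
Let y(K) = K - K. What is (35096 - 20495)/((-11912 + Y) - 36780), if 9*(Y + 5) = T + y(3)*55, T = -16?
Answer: -131409/438289 ≈ -0.29982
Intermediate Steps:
y(K) = 0
Y = -61/9 (Y = -5 + (-16 + 0*55)/9 = -5 + (-16 + 0)/9 = -5 + (⅑)*(-16) = -5 - 16/9 = -61/9 ≈ -6.7778)
(35096 - 20495)/((-11912 + Y) - 36780) = (35096 - 20495)/((-11912 - 61/9) - 36780) = 14601/(-107269/9 - 36780) = 14601/(-438289/9) = 14601*(-9/438289) = -131409/438289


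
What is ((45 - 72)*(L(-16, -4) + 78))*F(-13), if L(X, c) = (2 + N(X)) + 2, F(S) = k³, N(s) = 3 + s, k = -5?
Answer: 232875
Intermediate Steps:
F(S) = -125 (F(S) = (-5)³ = -125)
L(X, c) = 7 + X (L(X, c) = (2 + (3 + X)) + 2 = (5 + X) + 2 = 7 + X)
((45 - 72)*(L(-16, -4) + 78))*F(-13) = ((45 - 72)*((7 - 16) + 78))*(-125) = -27*(-9 + 78)*(-125) = -27*69*(-125) = -1863*(-125) = 232875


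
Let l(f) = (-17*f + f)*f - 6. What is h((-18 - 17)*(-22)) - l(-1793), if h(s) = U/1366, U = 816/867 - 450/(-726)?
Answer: 144532529515791/2809862 ≈ 5.1438e+7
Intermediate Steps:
U = 3211/2057 (U = 816*(1/867) - 450*(-1/726) = 16/17 + 75/121 = 3211/2057 ≈ 1.5610)
h(s) = 3211/2809862 (h(s) = (3211/2057)/1366 = (3211/2057)*(1/1366) = 3211/2809862)
l(f) = -6 - 16*f**2 (l(f) = (-16*f)*f - 6 = -16*f**2 - 6 = -6 - 16*f**2)
h((-18 - 17)*(-22)) - l(-1793) = 3211/2809862 - (-6 - 16*(-1793)**2) = 3211/2809862 - (-6 - 16*3214849) = 3211/2809862 - (-6 - 51437584) = 3211/2809862 - 1*(-51437590) = 3211/2809862 + 51437590 = 144532529515791/2809862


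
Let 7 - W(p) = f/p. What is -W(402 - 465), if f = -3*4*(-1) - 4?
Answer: -449/63 ≈ -7.1270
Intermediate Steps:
f = 8 (f = -12*(-1) - 4 = 12 - 4 = 8)
W(p) = 7 - 8/p
-W(402 - 465) = -(7 - 8/(402 - 465)) = -(7 - 8/(-63)) = -(7 - 8*(-1/63)) = -(7 + 8/63) = -1*449/63 = -449/63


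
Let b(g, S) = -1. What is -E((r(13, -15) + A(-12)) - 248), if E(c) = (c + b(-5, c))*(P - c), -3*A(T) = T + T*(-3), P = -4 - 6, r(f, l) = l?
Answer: 70992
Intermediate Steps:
P = -10
A(T) = 2*T/3 (A(T) = -(T + T*(-3))/3 = -(T - 3*T)/3 = -(-2)*T/3 = 2*T/3)
E(c) = (-1 + c)*(-10 - c) (E(c) = (c - 1)*(-10 - c) = (-1 + c)*(-10 - c))
-E((r(13, -15) + A(-12)) - 248) = -(10 - ((-15 + (⅔)*(-12)) - 248)² - 9*((-15 + (⅔)*(-12)) - 248)) = -(10 - ((-15 - 8) - 248)² - 9*((-15 - 8) - 248)) = -(10 - (-23 - 248)² - 9*(-23 - 248)) = -(10 - 1*(-271)² - 9*(-271)) = -(10 - 1*73441 + 2439) = -(10 - 73441 + 2439) = -1*(-70992) = 70992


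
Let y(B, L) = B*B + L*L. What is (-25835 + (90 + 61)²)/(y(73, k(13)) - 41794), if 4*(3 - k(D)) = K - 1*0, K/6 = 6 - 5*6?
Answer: 1517/17472 ≈ 0.086825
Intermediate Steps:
K = -144 (K = 6*(6 - 5*6) = 6*(6 - 30) = 6*(-24) = -144)
k(D) = 39 (k(D) = 3 - (-144 - 1*0)/4 = 3 - (-144 + 0)/4 = 3 - ¼*(-144) = 3 + 36 = 39)
y(B, L) = B² + L²
(-25835 + (90 + 61)²)/(y(73, k(13)) - 41794) = (-25835 + (90 + 61)²)/((73² + 39²) - 41794) = (-25835 + 151²)/((5329 + 1521) - 41794) = (-25835 + 22801)/(6850 - 41794) = -3034/(-34944) = -3034*(-1/34944) = 1517/17472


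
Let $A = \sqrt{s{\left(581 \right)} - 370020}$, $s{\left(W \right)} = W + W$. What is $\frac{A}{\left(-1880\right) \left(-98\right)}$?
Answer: $\frac{i \sqrt{368858}}{184240} \approx 0.0032964 i$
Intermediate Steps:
$s{\left(W \right)} = 2 W$
$A = i \sqrt{368858}$ ($A = \sqrt{2 \cdot 581 - 370020} = \sqrt{1162 - 370020} = \sqrt{-368858} = i \sqrt{368858} \approx 607.34 i$)
$\frac{A}{\left(-1880\right) \left(-98\right)} = \frac{i \sqrt{368858}}{\left(-1880\right) \left(-98\right)} = \frac{i \sqrt{368858}}{184240}$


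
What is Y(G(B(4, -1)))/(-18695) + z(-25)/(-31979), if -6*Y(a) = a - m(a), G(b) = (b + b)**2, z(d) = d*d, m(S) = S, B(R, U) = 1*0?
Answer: -625/31979 ≈ -0.019544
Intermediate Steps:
B(R, U) = 0
z(d) = d**2
G(b) = 4*b**2 (G(b) = (2*b)**2 = 4*b**2)
Y(a) = 0 (Y(a) = -(a - a)/6 = -1/6*0 = 0)
Y(G(B(4, -1)))/(-18695) + z(-25)/(-31979) = 0/(-18695) + (-25)**2/(-31979) = 0*(-1/18695) + 625*(-1/31979) = 0 - 625/31979 = -625/31979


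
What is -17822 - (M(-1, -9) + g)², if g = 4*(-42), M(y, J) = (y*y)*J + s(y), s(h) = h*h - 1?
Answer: -49151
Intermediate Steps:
s(h) = -1 + h² (s(h) = h² - 1 = -1 + h²)
M(y, J) = -1 + y² + J*y² (M(y, J) = (y*y)*J + (-1 + y²) = y²*J + (-1 + y²) = J*y² + (-1 + y²) = -1 + y² + J*y²)
g = -168
-17822 - (M(-1, -9) + g)² = -17822 - ((-1 + (-1)² - 9*(-1)²) - 168)² = -17822 - ((-1 + 1 - 9*1) - 168)² = -17822 - ((-1 + 1 - 9) - 168)² = -17822 - (-9 - 168)² = -17822 - 1*(-177)² = -17822 - 1*31329 = -17822 - 31329 = -49151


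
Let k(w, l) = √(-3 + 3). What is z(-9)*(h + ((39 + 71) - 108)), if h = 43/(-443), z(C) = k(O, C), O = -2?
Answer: 0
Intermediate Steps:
k(w, l) = 0 (k(w, l) = √0 = 0)
z(C) = 0
h = -43/443 (h = 43*(-1/443) = -43/443 ≈ -0.097065)
z(-9)*(h + ((39 + 71) - 108)) = 0*(-43/443 + ((39 + 71) - 108)) = 0*(-43/443 + (110 - 108)) = 0*(-43/443 + 2) = 0*(843/443) = 0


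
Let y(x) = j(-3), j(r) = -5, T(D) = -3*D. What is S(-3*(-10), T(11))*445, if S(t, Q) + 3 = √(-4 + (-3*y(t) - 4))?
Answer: -1335 + 445*√7 ≈ -157.64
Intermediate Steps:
y(x) = -5
S(t, Q) = -3 + √7 (S(t, Q) = -3 + √(-4 + (-3*(-5) - 4)) = -3 + √(-4 + (15 - 4)) = -3 + √(-4 + 11) = -3 + √7)
S(-3*(-10), T(11))*445 = (-3 + √7)*445 = -1335 + 445*√7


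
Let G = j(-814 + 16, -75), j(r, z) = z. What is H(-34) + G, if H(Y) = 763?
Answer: 688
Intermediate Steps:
G = -75
H(-34) + G = 763 - 75 = 688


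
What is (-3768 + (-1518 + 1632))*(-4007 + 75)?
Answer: 14367528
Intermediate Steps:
(-3768 + (-1518 + 1632))*(-4007 + 75) = (-3768 + 114)*(-3932) = -3654*(-3932) = 14367528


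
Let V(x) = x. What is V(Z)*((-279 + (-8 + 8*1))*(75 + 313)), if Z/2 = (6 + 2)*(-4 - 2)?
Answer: 10392192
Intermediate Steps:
Z = -96 (Z = 2*((6 + 2)*(-4 - 2)) = 2*(8*(-6)) = 2*(-48) = -96)
V(Z)*((-279 + (-8 + 8*1))*(75 + 313)) = -96*(-279 + (-8 + 8*1))*(75 + 313) = -96*(-279 + (-8 + 8))*388 = -96*(-279 + 0)*388 = -(-26784)*388 = -96*(-108252) = 10392192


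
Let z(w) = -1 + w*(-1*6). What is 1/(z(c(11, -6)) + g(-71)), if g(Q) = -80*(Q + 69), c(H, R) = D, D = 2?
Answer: 1/147 ≈ 0.0068027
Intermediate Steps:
c(H, R) = 2
g(Q) = -5520 - 80*Q (g(Q) = -80*(69 + Q) = -5520 - 80*Q)
z(w) = -1 - 6*w (z(w) = -1 + w*(-6) = -1 - 6*w)
1/(z(c(11, -6)) + g(-71)) = 1/((-1 - 6*2) + (-5520 - 80*(-71))) = 1/((-1 - 12) + (-5520 + 5680)) = 1/(-13 + 160) = 1/147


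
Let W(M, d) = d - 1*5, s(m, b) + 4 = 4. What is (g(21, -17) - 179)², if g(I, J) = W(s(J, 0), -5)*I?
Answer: 151321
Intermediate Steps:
s(m, b) = 0 (s(m, b) = -4 + 4 = 0)
W(M, d) = -5 + d (W(M, d) = d - 5 = -5 + d)
g(I, J) = -10*I (g(I, J) = (-5 - 5)*I = -10*I)
(g(21, -17) - 179)² = (-10*21 - 179)² = (-210 - 179)² = (-389)² = 151321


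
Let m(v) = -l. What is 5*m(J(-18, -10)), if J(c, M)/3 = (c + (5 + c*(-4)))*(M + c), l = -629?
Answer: 3145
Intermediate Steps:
J(c, M) = 3*(5 - 3*c)*(M + c) (J(c, M) = 3*((c + (5 + c*(-4)))*(M + c)) = 3*((c + (5 - 4*c))*(M + c)) = 3*((5 - 3*c)*(M + c)) = 3*(5 - 3*c)*(M + c))
m(v) = 629 (m(v) = -1*(-629) = 629)
5*m(J(-18, -10)) = 5*629 = 3145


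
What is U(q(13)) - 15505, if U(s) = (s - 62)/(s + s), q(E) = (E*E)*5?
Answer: -26202667/1690 ≈ -15505.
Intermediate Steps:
q(E) = 5*E² (q(E) = E²*5 = 5*E²)
U(s) = (-62 + s)/(2*s) (U(s) = (-62 + s)/((2*s)) = (-62 + s)*(1/(2*s)) = (-62 + s)/(2*s))
U(q(13)) - 15505 = (-62 + 5*13²)/(2*((5*13²))) - 15505 = (-62 + 5*169)/(2*((5*169))) - 15505 = (½)*(-62 + 845)/845 - 15505 = (½)*(1/845)*783 - 15505 = 783/1690 - 15505 = -26202667/1690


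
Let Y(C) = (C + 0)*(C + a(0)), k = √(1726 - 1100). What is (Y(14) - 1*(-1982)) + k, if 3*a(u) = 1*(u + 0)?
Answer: 2178 + √626 ≈ 2203.0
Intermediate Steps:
k = √626 ≈ 25.020
a(u) = u/3 (a(u) = (1*(u + 0))/3 = (1*u)/3 = u/3)
Y(C) = C² (Y(C) = (C + 0)*(C + (⅓)*0) = C*(C + 0) = C*C = C²)
(Y(14) - 1*(-1982)) + k = (14² - 1*(-1982)) + √626 = (196 + 1982) + √626 = 2178 + √626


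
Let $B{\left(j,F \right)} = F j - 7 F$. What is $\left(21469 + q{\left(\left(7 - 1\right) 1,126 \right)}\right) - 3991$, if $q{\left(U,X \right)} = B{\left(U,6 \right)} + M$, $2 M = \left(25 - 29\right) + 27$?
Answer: $\frac{34967}{2} \approx 17484.0$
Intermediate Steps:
$B{\left(j,F \right)} = - 7 F + F j$
$M = \frac{23}{2}$ ($M = \frac{\left(25 - 29\right) + 27}{2} = \frac{-4 + 27}{2} = \frac{1}{2} \cdot 23 = \frac{23}{2} \approx 11.5$)
$q{\left(U,X \right)} = - \frac{61}{2} + 6 U$ ($q{\left(U,X \right)} = 6 \left(-7 + U\right) + \frac{23}{2} = \left(-42 + 6 U\right) + \frac{23}{2} = - \frac{61}{2} + 6 U$)
$\left(21469 + q{\left(\left(7 - 1\right) 1,126 \right)}\right) - 3991 = \left(21469 - \left(\frac{61}{2} - 6 \left(7 - 1\right) 1\right)\right) - 3991 = \left(21469 - \left(\frac{61}{2} - 6 \cdot 6 \cdot 1\right)\right) - 3991 = \left(21469 + \left(- \frac{61}{2} + 6 \cdot 6\right)\right) - 3991 = \left(21469 + \left(- \frac{61}{2} + 36\right)\right) - 3991 = \left(21469 + \frac{11}{2}\right) - 3991 = \frac{42949}{2} - 3991 = \frac{34967}{2}$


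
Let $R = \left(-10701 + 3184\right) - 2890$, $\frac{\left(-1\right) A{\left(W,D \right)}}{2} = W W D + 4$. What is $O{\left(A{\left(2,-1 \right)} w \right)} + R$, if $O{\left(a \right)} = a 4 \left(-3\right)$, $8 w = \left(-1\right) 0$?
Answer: $-10407$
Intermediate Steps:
$w = 0$ ($w = \frac{\left(-1\right) 0}{8} = \frac{1}{8} \cdot 0 = 0$)
$A{\left(W,D \right)} = -8 - 2 D W^{2}$ ($A{\left(W,D \right)} = - 2 \left(W W D + 4\right) = - 2 \left(W^{2} D + 4\right) = - 2 \left(D W^{2} + 4\right) = - 2 \left(4 + D W^{2}\right) = -8 - 2 D W^{2}$)
$O{\left(a \right)} = - 12 a$ ($O{\left(a \right)} = 4 a \left(-3\right) = - 12 a$)
$R = -10407$ ($R = -7517 - 2890 = -10407$)
$O{\left(A{\left(2,-1 \right)} w \right)} + R = - 12 \left(-8 - - 2 \cdot 2^{2}\right) 0 - 10407 = - 12 \left(-8 - \left(-2\right) 4\right) 0 - 10407 = - 12 \left(-8 + 8\right) 0 - 10407 = - 12 \cdot 0 \cdot 0 - 10407 = \left(-12\right) 0 - 10407 = 0 - 10407 = -10407$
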